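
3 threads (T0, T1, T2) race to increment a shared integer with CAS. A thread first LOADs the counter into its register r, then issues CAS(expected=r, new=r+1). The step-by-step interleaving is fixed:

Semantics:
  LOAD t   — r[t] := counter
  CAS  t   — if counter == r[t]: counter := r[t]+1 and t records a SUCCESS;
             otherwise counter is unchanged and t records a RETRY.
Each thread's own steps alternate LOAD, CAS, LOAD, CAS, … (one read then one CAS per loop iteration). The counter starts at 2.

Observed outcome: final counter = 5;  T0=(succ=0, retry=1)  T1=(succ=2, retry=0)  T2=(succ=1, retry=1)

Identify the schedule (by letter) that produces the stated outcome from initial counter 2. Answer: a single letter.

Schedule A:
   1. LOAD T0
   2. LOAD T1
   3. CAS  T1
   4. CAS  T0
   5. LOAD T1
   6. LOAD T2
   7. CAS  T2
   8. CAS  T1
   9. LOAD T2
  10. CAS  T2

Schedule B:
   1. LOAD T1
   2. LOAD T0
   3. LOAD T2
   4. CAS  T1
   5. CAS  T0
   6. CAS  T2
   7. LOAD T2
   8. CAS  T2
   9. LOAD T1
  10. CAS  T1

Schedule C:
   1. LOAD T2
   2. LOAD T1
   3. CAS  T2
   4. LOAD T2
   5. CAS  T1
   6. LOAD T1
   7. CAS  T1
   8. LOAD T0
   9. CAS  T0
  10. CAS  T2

Tracing schedule B:
#1 T1 reads 2
#2 T0 reads 2
#3 T2 reads 2
#4 T1 CAS(2→3) writes; counter now 3
#5 T0 CAS(2→3) fails; counter now 3
#6 T2 CAS(2→3) fails; counter now 3
#7 T2 reads 3
#8 T2 CAS(3→4) writes; counter now 4
#9 T1 reads 4
#10 T1 CAS(4→5) writes; counter now 5

B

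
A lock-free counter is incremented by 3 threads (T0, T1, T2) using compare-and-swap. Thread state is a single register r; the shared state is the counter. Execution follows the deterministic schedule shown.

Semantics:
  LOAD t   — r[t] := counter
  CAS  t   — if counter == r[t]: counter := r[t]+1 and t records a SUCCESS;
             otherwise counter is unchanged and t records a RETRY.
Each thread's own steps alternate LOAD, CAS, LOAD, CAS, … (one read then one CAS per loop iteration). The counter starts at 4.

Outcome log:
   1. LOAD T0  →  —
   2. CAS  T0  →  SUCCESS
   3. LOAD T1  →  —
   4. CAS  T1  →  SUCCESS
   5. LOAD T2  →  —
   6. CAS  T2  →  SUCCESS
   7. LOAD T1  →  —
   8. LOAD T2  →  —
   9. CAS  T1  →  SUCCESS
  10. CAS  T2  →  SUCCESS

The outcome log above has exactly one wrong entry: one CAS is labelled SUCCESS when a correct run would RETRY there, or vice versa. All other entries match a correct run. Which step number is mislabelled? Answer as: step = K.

step = 10

Re-executing:
1. LOAD T0 → mem=4 r[T0]=4 [LOAD]
2. CAS T0 → mem=5 r[T0]=4 [OK]
3. LOAD T1 → mem=5 r[T1]=5 [LOAD]
4. CAS T1 → mem=6 r[T1]=5 [OK]
5. LOAD T2 → mem=6 r[T2]=6 [LOAD]
6. CAS T2 → mem=7 r[T2]=6 [OK]
7. LOAD T1 → mem=7 r[T1]=7 [LOAD]
8. LOAD T2 → mem=7 r[T2]=7 [LOAD]
9. CAS T1 → mem=8 r[T1]=7 [OK]
10. CAS T2 → mem=8 r[T2]=7 [RETRY]
Log disagrees first at step 10.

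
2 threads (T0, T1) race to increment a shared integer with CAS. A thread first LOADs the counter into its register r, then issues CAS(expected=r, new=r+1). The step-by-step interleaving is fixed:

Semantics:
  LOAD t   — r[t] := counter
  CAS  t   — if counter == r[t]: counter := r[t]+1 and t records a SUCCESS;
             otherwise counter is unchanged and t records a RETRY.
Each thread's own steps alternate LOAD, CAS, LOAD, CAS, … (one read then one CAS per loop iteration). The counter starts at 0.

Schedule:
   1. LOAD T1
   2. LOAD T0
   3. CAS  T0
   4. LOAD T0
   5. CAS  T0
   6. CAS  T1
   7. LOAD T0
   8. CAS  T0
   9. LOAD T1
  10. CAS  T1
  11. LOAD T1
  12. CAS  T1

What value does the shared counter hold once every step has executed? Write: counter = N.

counter = 5

1. LOAD T1 → mem=0 r[T1]=0 [LOAD]
2. LOAD T0 → mem=0 r[T0]=0 [LOAD]
3. CAS T0 → mem=1 r[T0]=0 [OK]
4. LOAD T0 → mem=1 r[T0]=1 [LOAD]
5. CAS T0 → mem=2 r[T0]=1 [OK]
6. CAS T1 → mem=2 r[T1]=0 [RETRY]
7. LOAD T0 → mem=2 r[T0]=2 [LOAD]
8. CAS T0 → mem=3 r[T0]=2 [OK]
9. LOAD T1 → mem=3 r[T1]=3 [LOAD]
10. CAS T1 → mem=4 r[T1]=3 [OK]
11. LOAD T1 → mem=4 r[T1]=4 [LOAD]
12. CAS T1 → mem=5 r[T1]=4 [OK]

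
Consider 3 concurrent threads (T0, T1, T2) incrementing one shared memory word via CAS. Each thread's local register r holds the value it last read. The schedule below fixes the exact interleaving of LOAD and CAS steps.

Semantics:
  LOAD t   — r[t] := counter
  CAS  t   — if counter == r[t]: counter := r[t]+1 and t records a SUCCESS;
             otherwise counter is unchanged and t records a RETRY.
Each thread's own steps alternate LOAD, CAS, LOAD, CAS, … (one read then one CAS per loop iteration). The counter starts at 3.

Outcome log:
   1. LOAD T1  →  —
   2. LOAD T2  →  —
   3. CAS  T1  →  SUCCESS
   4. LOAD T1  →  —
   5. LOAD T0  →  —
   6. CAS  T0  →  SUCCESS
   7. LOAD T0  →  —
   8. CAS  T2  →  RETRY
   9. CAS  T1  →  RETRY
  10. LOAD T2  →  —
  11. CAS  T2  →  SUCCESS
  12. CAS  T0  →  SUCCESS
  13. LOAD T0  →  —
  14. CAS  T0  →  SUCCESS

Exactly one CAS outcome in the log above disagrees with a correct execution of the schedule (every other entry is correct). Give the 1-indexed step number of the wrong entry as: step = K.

step = 12

Correct run:
   1) LOAD T1:  M=3  r_T1=3
   2) LOAD T2:  M=3  r_T2=3
   3) CAS  T1:  M=4  r_T1=3 ✓
   4) LOAD T1:  M=4  r_T1=4
   5) LOAD T0:  M=4  r_T0=4
   6) CAS  T0:  M=5  r_T0=4 ✓
   7) LOAD T0:  M=5  r_T0=5
   8) CAS  T2:  M=5  r_T2=3 ✗
   9) CAS  T1:  M=5  r_T1=4 ✗
  10) LOAD T2:  M=5  r_T2=5
  11) CAS  T2:  M=6  r_T2=5 ✓
  12) CAS  T0:  M=6  r_T0=5 ✗
  13) LOAD T0:  M=6  r_T0=6
  14) CAS  T0:  M=7  r_T0=6 ✓
Log disagrees first at step 12.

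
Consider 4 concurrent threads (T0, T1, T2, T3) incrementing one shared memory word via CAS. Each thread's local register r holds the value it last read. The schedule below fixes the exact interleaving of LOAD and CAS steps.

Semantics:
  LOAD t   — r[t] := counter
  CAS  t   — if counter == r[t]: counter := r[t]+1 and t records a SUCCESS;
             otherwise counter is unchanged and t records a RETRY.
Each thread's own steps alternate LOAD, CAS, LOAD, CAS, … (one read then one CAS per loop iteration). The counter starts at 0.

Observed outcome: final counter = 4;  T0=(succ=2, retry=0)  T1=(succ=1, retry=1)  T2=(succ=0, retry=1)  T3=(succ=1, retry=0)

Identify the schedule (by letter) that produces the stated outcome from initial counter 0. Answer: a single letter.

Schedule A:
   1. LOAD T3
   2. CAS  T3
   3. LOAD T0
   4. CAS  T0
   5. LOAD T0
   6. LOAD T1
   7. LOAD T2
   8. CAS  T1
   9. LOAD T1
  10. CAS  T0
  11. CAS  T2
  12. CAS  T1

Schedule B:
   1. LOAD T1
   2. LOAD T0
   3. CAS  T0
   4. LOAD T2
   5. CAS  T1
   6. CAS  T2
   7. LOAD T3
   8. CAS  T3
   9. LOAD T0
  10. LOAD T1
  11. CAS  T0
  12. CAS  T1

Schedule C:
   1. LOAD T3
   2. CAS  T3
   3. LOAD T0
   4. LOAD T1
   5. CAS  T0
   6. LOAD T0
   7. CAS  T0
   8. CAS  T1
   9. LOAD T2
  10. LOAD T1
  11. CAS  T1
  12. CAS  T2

C

Tracing schedule C:
#1 T3 reads 0
#2 T3 CAS(0→1) writes; counter now 1
#3 T0 reads 1
#4 T1 reads 1
#5 T0 CAS(1→2) writes; counter now 2
#6 T0 reads 2
#7 T0 CAS(2→3) writes; counter now 3
#8 T1 CAS(1→2) fails; counter now 3
#9 T2 reads 3
#10 T1 reads 3
#11 T1 CAS(3→4) writes; counter now 4
#12 T2 CAS(3→4) fails; counter now 4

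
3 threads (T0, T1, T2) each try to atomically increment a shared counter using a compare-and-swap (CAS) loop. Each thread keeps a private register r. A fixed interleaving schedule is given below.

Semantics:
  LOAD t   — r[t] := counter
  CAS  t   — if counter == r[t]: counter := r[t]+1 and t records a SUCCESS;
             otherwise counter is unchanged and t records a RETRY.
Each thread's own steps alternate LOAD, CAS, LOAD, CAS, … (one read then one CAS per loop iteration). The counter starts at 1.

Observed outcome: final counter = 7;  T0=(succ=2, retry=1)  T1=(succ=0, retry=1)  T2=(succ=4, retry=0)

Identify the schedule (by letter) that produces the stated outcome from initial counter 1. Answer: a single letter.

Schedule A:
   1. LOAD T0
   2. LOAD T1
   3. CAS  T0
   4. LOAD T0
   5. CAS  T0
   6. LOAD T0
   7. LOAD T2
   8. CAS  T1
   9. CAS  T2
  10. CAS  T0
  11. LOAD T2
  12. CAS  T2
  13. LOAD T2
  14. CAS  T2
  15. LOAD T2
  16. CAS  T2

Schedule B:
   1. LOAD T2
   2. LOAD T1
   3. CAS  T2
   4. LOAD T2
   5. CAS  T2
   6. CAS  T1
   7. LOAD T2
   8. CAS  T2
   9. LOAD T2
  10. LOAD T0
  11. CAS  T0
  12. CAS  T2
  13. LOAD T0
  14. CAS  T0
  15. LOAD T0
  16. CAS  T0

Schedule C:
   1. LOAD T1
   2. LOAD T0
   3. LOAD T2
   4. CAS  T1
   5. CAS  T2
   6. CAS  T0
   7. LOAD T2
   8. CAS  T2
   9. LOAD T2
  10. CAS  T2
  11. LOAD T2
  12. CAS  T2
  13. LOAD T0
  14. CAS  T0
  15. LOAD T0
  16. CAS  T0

A

Tracing schedule A:
[1] T0.load  rd  (counter 1, T0.r 1)
[2] T1.load  rd  (counter 1, T1.r 1)
[3] T0.cas  hit  (counter 2, T0.r 1)
[4] T0.load  rd  (counter 2, T0.r 2)
[5] T0.cas  hit  (counter 3, T0.r 2)
[6] T0.load  rd  (counter 3, T0.r 3)
[7] T2.load  rd  (counter 3, T2.r 3)
[8] T1.cas  miss  (counter 3, T1.r 1)
[9] T2.cas  hit  (counter 4, T2.r 3)
[10] T0.cas  miss  (counter 4, T0.r 3)
[11] T2.load  rd  (counter 4, T2.r 4)
[12] T2.cas  hit  (counter 5, T2.r 4)
[13] T2.load  rd  (counter 5, T2.r 5)
[14] T2.cas  hit  (counter 6, T2.r 5)
[15] T2.load  rd  (counter 6, T2.r 6)
[16] T2.cas  hit  (counter 7, T2.r 6)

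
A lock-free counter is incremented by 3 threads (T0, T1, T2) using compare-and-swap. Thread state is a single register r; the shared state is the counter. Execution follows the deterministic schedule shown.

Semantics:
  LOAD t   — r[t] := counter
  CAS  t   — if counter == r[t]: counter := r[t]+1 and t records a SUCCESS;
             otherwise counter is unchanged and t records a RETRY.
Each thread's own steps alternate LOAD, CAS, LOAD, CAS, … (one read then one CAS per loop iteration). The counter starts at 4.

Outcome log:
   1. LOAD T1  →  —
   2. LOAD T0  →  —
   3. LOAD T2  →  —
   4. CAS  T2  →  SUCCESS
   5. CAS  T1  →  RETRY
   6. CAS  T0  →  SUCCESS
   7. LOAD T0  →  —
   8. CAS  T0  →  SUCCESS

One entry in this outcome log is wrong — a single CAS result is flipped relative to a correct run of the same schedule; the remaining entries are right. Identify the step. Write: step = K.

step = 6

Correct run:
step 1: T1 LOAD ⇒ load; ctr=4 reg=4
step 2: T0 LOAD ⇒ load; ctr=4 reg=4
step 3: T2 LOAD ⇒ load; ctr=4 reg=4
step 4: T2 CAS ⇒ ok; ctr=5 reg=4
step 5: T1 CAS ⇒ retry; ctr=5 reg=4
step 6: T0 CAS ⇒ retry; ctr=5 reg=4
step 7: T0 LOAD ⇒ load; ctr=5 reg=5
step 8: T0 CAS ⇒ ok; ctr=6 reg=5
Log disagrees first at step 6.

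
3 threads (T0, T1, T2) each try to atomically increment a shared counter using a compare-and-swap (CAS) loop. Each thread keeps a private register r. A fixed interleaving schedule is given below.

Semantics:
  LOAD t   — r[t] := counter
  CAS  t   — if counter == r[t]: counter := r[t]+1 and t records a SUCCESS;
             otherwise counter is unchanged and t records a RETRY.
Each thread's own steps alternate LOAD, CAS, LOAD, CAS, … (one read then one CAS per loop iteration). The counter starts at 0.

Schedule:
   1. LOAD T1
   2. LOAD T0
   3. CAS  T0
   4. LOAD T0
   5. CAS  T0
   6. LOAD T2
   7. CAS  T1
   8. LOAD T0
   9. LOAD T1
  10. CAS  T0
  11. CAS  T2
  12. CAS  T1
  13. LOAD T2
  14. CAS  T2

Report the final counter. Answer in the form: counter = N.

counter = 4

   1) LOAD T1:  M=0  r_T1=0
   2) LOAD T0:  M=0  r_T0=0
   3) CAS  T0:  M=1  r_T0=0 ✓
   4) LOAD T0:  M=1  r_T0=1
   5) CAS  T0:  M=2  r_T0=1 ✓
   6) LOAD T2:  M=2  r_T2=2
   7) CAS  T1:  M=2  r_T1=0 ✗
   8) LOAD T0:  M=2  r_T0=2
   9) LOAD T1:  M=2  r_T1=2
  10) CAS  T0:  M=3  r_T0=2 ✓
  11) CAS  T2:  M=3  r_T2=2 ✗
  12) CAS  T1:  M=3  r_T1=2 ✗
  13) LOAD T2:  M=3  r_T2=3
  14) CAS  T2:  M=4  r_T2=3 ✓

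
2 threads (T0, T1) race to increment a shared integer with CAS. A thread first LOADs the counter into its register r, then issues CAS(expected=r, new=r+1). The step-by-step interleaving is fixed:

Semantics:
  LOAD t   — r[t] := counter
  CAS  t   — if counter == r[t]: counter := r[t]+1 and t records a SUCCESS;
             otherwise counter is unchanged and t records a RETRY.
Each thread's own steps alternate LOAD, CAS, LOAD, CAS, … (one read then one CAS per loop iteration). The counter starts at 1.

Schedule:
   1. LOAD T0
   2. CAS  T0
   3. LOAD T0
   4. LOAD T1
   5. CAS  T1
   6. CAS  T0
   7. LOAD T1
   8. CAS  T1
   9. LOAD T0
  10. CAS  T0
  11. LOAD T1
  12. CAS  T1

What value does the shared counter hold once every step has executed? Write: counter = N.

counter = 6

T0 LOAD — after: cnt=1, r=1 — load
T0 CAS — after: cnt=2, r=1 — ok
T0 LOAD — after: cnt=2, r=2 — load
T1 LOAD — after: cnt=2, r=2 — load
T1 CAS — after: cnt=3, r=2 — ok
T0 CAS — after: cnt=3, r=2 — retry
T1 LOAD — after: cnt=3, r=3 — load
T1 CAS — after: cnt=4, r=3 — ok
T0 LOAD — after: cnt=4, r=4 — load
T0 CAS — after: cnt=5, r=4 — ok
T1 LOAD — after: cnt=5, r=5 — load
T1 CAS — after: cnt=6, r=5 — ok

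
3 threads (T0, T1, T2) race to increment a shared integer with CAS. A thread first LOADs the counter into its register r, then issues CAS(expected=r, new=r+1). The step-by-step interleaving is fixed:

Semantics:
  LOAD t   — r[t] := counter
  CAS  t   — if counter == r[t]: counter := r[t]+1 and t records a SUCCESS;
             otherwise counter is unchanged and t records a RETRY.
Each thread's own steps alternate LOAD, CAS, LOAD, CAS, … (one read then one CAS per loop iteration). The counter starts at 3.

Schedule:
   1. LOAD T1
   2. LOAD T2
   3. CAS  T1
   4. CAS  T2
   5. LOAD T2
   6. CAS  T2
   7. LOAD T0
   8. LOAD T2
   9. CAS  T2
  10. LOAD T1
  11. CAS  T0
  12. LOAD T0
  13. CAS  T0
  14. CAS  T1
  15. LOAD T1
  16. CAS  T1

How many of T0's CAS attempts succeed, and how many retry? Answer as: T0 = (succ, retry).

T0 = (1, 1)

   1) LOAD T1:  M=3  r_T1=3
   2) LOAD T2:  M=3  r_T2=3
   3) CAS  T1:  M=4  r_T1=3 ✓
   4) CAS  T2:  M=4  r_T2=3 ✗
   5) LOAD T2:  M=4  r_T2=4
   6) CAS  T2:  M=5  r_T2=4 ✓
   7) LOAD T0:  M=5  r_T0=5
   8) LOAD T2:  M=5  r_T2=5
   9) CAS  T2:  M=6  r_T2=5 ✓
  10) LOAD T1:  M=6  r_T1=6
  11) CAS  T0:  M=6  r_T0=5 ✗
  12) LOAD T0:  M=6  r_T0=6
  13) CAS  T0:  M=7  r_T0=6 ✓
  14) CAS  T1:  M=7  r_T1=6 ✗
  15) LOAD T1:  M=7  r_T1=7
  16) CAS  T1:  M=8  r_T1=7 ✓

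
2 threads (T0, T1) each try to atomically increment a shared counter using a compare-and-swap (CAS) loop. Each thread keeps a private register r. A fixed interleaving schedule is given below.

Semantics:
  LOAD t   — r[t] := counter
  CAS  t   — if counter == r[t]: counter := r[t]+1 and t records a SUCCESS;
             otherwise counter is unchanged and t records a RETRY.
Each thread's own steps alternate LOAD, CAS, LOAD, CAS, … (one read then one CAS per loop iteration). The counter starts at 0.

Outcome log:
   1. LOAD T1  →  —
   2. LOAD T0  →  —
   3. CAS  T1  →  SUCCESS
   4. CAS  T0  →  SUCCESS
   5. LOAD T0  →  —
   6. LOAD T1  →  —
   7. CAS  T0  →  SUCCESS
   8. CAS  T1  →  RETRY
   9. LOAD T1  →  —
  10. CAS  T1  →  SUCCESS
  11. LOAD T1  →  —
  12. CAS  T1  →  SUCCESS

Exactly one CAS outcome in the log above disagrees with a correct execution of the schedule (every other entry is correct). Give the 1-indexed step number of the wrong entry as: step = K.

step = 4

Re-executing:
T1 LOAD — after: cnt=0, r=0 — load
T0 LOAD — after: cnt=0, r=0 — load
T1 CAS — after: cnt=1, r=0 — ok
T0 CAS — after: cnt=1, r=0 — retry
T0 LOAD — after: cnt=1, r=1 — load
T1 LOAD — after: cnt=1, r=1 — load
T0 CAS — after: cnt=2, r=1 — ok
T1 CAS — after: cnt=2, r=1 — retry
T1 LOAD — after: cnt=2, r=2 — load
T1 CAS — after: cnt=3, r=2 — ok
T1 LOAD — after: cnt=3, r=3 — load
T1 CAS — after: cnt=4, r=3 — ok
Flip is step 4.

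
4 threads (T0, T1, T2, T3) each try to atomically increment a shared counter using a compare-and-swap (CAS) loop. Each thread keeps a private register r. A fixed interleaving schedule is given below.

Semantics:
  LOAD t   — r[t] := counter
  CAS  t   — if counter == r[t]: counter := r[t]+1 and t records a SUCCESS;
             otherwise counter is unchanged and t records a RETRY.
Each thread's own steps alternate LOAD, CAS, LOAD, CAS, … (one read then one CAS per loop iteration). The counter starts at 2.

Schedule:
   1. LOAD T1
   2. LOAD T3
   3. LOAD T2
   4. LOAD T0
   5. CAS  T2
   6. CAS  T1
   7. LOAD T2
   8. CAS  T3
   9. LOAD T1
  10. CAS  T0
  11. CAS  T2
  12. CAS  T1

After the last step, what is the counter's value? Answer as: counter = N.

counter = 4

1. LOAD T1 → mem=2 r[T1]=2 [LOAD]
2. LOAD T3 → mem=2 r[T3]=2 [LOAD]
3. LOAD T2 → mem=2 r[T2]=2 [LOAD]
4. LOAD T0 → mem=2 r[T0]=2 [LOAD]
5. CAS T2 → mem=3 r[T2]=2 [OK]
6. CAS T1 → mem=3 r[T1]=2 [RETRY]
7. LOAD T2 → mem=3 r[T2]=3 [LOAD]
8. CAS T3 → mem=3 r[T3]=2 [RETRY]
9. LOAD T1 → mem=3 r[T1]=3 [LOAD]
10. CAS T0 → mem=3 r[T0]=2 [RETRY]
11. CAS T2 → mem=4 r[T2]=3 [OK]
12. CAS T1 → mem=4 r[T1]=3 [RETRY]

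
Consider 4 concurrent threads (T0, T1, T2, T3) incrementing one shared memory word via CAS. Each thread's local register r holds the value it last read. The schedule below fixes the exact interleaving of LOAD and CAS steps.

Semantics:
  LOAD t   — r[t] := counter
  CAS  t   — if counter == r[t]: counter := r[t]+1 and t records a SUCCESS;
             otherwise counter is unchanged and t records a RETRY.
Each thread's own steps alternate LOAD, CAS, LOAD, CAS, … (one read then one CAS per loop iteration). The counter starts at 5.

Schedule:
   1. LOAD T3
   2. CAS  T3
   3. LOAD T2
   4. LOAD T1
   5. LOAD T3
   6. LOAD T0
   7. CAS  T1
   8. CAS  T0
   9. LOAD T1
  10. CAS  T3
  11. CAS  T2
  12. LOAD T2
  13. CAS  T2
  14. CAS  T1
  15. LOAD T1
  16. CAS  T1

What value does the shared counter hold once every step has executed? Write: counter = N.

1. LOAD T3 → mem=5 r[T3]=5 [LOAD]
2. CAS T3 → mem=6 r[T3]=5 [OK]
3. LOAD T2 → mem=6 r[T2]=6 [LOAD]
4. LOAD T1 → mem=6 r[T1]=6 [LOAD]
5. LOAD T3 → mem=6 r[T3]=6 [LOAD]
6. LOAD T0 → mem=6 r[T0]=6 [LOAD]
7. CAS T1 → mem=7 r[T1]=6 [OK]
8. CAS T0 → mem=7 r[T0]=6 [RETRY]
9. LOAD T1 → mem=7 r[T1]=7 [LOAD]
10. CAS T3 → mem=7 r[T3]=6 [RETRY]
11. CAS T2 → mem=7 r[T2]=6 [RETRY]
12. LOAD T2 → mem=7 r[T2]=7 [LOAD]
13. CAS T2 → mem=8 r[T2]=7 [OK]
14. CAS T1 → mem=8 r[T1]=7 [RETRY]
15. LOAD T1 → mem=8 r[T1]=8 [LOAD]
16. CAS T1 → mem=9 r[T1]=8 [OK]

counter = 9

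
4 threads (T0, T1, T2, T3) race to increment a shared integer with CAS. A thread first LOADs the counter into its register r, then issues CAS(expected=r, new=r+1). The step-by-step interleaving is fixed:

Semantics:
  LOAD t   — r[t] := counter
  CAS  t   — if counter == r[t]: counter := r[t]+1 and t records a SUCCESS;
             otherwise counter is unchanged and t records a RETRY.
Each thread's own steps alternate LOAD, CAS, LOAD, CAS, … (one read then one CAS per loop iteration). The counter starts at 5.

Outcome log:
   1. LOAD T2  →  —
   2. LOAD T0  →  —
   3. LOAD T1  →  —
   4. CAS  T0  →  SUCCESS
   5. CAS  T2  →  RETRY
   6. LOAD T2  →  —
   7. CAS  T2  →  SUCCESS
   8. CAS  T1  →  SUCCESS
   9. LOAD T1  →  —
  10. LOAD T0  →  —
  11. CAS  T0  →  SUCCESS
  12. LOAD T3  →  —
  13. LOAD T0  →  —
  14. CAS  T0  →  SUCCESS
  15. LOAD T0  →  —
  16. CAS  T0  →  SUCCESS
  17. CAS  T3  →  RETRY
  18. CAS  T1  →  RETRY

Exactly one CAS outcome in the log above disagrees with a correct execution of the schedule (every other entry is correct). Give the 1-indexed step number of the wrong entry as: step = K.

step = 8

Reference trace:
#1 T2 reads 5
#2 T0 reads 5
#3 T1 reads 5
#4 T0 CAS(5→6) writes; counter now 6
#5 T2 CAS(5→6) fails; counter now 6
#6 T2 reads 6
#7 T2 CAS(6→7) writes; counter now 7
#8 T1 CAS(5→6) fails; counter now 7
#9 T1 reads 7
#10 T0 reads 7
#11 T0 CAS(7→8) writes; counter now 8
#12 T3 reads 8
#13 T0 reads 8
#14 T0 CAS(8→9) writes; counter now 9
#15 T0 reads 9
#16 T0 CAS(9→10) writes; counter now 10
#17 T3 CAS(8→9) fails; counter now 10
#18 T1 CAS(7→8) fails; counter now 10
Mismatch at 8.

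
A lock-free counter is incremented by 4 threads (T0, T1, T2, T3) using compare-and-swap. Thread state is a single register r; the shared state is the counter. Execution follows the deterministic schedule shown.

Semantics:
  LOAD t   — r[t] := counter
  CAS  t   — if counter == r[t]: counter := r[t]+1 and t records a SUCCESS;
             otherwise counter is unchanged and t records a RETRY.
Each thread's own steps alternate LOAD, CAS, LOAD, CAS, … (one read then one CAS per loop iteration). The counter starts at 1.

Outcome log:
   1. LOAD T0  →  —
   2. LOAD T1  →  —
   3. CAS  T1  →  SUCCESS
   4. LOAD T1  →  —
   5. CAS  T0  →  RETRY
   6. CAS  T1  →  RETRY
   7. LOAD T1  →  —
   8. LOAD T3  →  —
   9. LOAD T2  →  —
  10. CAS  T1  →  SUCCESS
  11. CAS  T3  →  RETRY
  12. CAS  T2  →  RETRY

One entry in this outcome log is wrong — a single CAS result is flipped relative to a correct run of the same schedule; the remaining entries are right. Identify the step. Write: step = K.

step = 6

Reference trace:
1. LOAD T0 → mem=1 r[T0]=1 [LOAD]
2. LOAD T1 → mem=1 r[T1]=1 [LOAD]
3. CAS T1 → mem=2 r[T1]=1 [OK]
4. LOAD T1 → mem=2 r[T1]=2 [LOAD]
5. CAS T0 → mem=2 r[T0]=1 [RETRY]
6. CAS T1 → mem=3 r[T1]=2 [OK]
7. LOAD T1 → mem=3 r[T1]=3 [LOAD]
8. LOAD T3 → mem=3 r[T3]=3 [LOAD]
9. LOAD T2 → mem=3 r[T2]=3 [LOAD]
10. CAS T1 → mem=4 r[T1]=3 [OK]
11. CAS T3 → mem=4 r[T3]=3 [RETRY]
12. CAS T2 → mem=4 r[T2]=3 [RETRY]
Mismatch at 6.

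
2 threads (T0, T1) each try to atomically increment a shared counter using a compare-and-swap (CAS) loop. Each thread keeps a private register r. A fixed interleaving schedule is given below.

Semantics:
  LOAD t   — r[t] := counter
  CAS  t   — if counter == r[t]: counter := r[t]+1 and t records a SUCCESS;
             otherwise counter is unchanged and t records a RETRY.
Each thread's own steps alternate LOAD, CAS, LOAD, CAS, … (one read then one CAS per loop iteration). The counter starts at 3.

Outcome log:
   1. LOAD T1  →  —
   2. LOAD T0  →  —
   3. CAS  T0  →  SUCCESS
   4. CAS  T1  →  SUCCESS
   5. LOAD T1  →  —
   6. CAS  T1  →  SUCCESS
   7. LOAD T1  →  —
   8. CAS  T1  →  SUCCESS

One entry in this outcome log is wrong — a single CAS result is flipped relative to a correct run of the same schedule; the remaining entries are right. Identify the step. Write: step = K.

Re-executing:
T1 LOAD — after: cnt=3, r=3 — load
T0 LOAD — after: cnt=3, r=3 — load
T0 CAS — after: cnt=4, r=3 — ok
T1 CAS — after: cnt=4, r=3 — retry
T1 LOAD — after: cnt=4, r=4 — load
T1 CAS — after: cnt=5, r=4 — ok
T1 LOAD — after: cnt=5, r=5 — load
T1 CAS — after: cnt=6, r=5 — ok
Mismatch at 4.

step = 4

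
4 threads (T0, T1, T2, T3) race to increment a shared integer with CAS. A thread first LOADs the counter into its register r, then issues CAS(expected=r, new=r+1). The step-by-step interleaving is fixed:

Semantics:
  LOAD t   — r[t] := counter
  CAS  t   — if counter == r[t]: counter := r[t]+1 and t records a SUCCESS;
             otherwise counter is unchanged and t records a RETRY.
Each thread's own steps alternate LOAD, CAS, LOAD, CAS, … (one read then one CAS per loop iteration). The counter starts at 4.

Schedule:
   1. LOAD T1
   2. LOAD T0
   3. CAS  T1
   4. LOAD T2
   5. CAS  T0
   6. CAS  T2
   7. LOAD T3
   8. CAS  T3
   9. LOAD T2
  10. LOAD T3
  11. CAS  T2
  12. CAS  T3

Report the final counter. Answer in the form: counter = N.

T1 LOAD — after: cnt=4, r=4 — load
T0 LOAD — after: cnt=4, r=4 — load
T1 CAS — after: cnt=5, r=4 — ok
T2 LOAD — after: cnt=5, r=5 — load
T0 CAS — after: cnt=5, r=4 — retry
T2 CAS — after: cnt=6, r=5 — ok
T3 LOAD — after: cnt=6, r=6 — load
T3 CAS — after: cnt=7, r=6 — ok
T2 LOAD — after: cnt=7, r=7 — load
T3 LOAD — after: cnt=7, r=7 — load
T2 CAS — after: cnt=8, r=7 — ok
T3 CAS — after: cnt=8, r=7 — retry

counter = 8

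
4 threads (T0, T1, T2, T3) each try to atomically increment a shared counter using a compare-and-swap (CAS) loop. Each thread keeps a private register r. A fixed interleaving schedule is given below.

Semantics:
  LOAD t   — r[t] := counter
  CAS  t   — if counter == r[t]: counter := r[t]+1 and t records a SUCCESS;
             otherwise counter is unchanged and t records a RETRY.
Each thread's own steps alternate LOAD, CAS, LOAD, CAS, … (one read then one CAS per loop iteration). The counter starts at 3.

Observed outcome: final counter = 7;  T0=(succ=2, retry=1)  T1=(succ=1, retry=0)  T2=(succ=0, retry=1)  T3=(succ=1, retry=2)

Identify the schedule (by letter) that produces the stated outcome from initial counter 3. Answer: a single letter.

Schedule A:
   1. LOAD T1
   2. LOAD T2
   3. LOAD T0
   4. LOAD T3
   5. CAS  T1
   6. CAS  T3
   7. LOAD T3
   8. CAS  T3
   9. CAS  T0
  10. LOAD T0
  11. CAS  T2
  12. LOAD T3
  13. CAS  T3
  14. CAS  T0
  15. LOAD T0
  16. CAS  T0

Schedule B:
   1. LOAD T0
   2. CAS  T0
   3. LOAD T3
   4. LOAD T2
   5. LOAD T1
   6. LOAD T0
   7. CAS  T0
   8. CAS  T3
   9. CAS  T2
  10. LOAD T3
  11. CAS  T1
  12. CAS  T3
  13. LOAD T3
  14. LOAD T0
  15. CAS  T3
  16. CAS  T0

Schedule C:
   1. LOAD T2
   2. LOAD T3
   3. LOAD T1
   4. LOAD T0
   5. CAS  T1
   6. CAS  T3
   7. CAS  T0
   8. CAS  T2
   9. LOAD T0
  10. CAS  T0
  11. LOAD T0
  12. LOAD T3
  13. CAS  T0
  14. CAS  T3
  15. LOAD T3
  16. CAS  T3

Run C:
#1 T2 reads 3
#2 T3 reads 3
#3 T1 reads 3
#4 T0 reads 3
#5 T1 CAS(3→4) writes; counter now 4
#6 T3 CAS(3→4) fails; counter now 4
#7 T0 CAS(3→4) fails; counter now 4
#8 T2 CAS(3→4) fails; counter now 4
#9 T0 reads 4
#10 T0 CAS(4→5) writes; counter now 5
#11 T0 reads 5
#12 T3 reads 5
#13 T0 CAS(5→6) writes; counter now 6
#14 T3 CAS(5→6) fails; counter now 6
#15 T3 reads 6
#16 T3 CAS(6→7) writes; counter now 7

C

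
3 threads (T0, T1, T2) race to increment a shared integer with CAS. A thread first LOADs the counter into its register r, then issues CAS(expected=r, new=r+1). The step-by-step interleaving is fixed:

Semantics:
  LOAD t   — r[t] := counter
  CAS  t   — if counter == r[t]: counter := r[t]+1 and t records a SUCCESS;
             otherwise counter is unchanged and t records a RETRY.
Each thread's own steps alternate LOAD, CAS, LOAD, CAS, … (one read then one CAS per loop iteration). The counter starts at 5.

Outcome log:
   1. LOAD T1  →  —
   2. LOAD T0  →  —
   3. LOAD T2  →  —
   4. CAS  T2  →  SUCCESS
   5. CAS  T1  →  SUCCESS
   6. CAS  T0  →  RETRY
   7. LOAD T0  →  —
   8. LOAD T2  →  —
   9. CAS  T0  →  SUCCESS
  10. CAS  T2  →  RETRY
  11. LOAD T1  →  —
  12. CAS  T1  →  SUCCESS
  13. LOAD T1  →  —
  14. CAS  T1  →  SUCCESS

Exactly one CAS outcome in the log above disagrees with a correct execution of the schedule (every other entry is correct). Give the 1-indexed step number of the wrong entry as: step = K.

Correct run:
step 1: T1 LOAD ⇒ load; ctr=5 reg=5
step 2: T0 LOAD ⇒ load; ctr=5 reg=5
step 3: T2 LOAD ⇒ load; ctr=5 reg=5
step 4: T2 CAS ⇒ ok; ctr=6 reg=5
step 5: T1 CAS ⇒ retry; ctr=6 reg=5
step 6: T0 CAS ⇒ retry; ctr=6 reg=5
step 7: T0 LOAD ⇒ load; ctr=6 reg=6
step 8: T2 LOAD ⇒ load; ctr=6 reg=6
step 9: T0 CAS ⇒ ok; ctr=7 reg=6
step 10: T2 CAS ⇒ retry; ctr=7 reg=6
step 11: T1 LOAD ⇒ load; ctr=7 reg=7
step 12: T1 CAS ⇒ ok; ctr=8 reg=7
step 13: T1 LOAD ⇒ load; ctr=8 reg=8
step 14: T1 CAS ⇒ ok; ctr=9 reg=8
Flip is step 5.

step = 5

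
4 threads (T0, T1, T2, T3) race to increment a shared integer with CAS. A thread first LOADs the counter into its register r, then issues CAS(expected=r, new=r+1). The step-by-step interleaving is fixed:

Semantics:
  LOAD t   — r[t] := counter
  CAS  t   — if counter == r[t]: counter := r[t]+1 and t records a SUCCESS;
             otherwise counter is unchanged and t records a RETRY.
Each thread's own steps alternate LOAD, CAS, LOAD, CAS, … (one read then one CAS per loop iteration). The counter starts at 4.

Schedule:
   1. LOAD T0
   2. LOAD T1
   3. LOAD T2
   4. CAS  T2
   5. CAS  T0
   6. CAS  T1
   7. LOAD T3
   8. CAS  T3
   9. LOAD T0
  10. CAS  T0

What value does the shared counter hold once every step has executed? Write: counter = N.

step 1: T0 LOAD ⇒ load; ctr=4 reg=4
step 2: T1 LOAD ⇒ load; ctr=4 reg=4
step 3: T2 LOAD ⇒ load; ctr=4 reg=4
step 4: T2 CAS ⇒ ok; ctr=5 reg=4
step 5: T0 CAS ⇒ retry; ctr=5 reg=4
step 6: T1 CAS ⇒ retry; ctr=5 reg=4
step 7: T3 LOAD ⇒ load; ctr=5 reg=5
step 8: T3 CAS ⇒ ok; ctr=6 reg=5
step 9: T0 LOAD ⇒ load; ctr=6 reg=6
step 10: T0 CAS ⇒ ok; ctr=7 reg=6

counter = 7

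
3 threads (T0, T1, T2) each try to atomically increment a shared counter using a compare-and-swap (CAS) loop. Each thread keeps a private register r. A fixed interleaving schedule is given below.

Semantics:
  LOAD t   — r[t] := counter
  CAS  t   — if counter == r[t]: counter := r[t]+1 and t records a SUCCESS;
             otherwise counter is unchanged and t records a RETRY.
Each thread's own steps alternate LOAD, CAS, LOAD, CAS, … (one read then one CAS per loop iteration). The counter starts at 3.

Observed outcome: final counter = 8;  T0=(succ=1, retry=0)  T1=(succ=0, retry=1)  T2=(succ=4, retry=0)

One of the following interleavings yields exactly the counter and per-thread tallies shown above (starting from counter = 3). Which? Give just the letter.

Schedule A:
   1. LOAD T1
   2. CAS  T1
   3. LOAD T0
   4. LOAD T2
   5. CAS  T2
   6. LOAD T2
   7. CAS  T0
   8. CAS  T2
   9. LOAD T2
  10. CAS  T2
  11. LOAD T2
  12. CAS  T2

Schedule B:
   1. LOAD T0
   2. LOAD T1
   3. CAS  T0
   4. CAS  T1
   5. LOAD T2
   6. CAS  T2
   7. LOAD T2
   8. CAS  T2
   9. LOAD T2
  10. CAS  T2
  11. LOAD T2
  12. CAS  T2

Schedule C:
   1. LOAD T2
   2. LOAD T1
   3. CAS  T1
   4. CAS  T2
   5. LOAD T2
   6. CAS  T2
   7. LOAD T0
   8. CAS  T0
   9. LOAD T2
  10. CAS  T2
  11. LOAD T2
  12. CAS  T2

Run B:
   1) LOAD T0:  M=3  r_T0=3
   2) LOAD T1:  M=3  r_T1=3
   3) CAS  T0:  M=4  r_T0=3 ✓
   4) CAS  T1:  M=4  r_T1=3 ✗
   5) LOAD T2:  M=4  r_T2=4
   6) CAS  T2:  M=5  r_T2=4 ✓
   7) LOAD T2:  M=5  r_T2=5
   8) CAS  T2:  M=6  r_T2=5 ✓
   9) LOAD T2:  M=6  r_T2=6
  10) CAS  T2:  M=7  r_T2=6 ✓
  11) LOAD T2:  M=7  r_T2=7
  12) CAS  T2:  M=8  r_T2=7 ✓

B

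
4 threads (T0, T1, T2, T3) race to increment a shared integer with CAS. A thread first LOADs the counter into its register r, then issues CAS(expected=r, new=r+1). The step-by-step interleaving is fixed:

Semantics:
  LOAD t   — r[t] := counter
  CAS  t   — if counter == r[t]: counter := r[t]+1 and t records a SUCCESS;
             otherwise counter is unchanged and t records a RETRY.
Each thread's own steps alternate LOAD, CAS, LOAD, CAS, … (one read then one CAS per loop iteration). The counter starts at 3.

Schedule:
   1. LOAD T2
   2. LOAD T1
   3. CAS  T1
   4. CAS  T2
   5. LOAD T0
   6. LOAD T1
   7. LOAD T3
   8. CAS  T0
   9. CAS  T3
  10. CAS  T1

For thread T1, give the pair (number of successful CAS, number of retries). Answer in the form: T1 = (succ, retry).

1. LOAD T2 → mem=3 r[T2]=3 [LOAD]
2. LOAD T1 → mem=3 r[T1]=3 [LOAD]
3. CAS T1 → mem=4 r[T1]=3 [OK]
4. CAS T2 → mem=4 r[T2]=3 [RETRY]
5. LOAD T0 → mem=4 r[T0]=4 [LOAD]
6. LOAD T1 → mem=4 r[T1]=4 [LOAD]
7. LOAD T3 → mem=4 r[T3]=4 [LOAD]
8. CAS T0 → mem=5 r[T0]=4 [OK]
9. CAS T3 → mem=5 r[T3]=4 [RETRY]
10. CAS T1 → mem=5 r[T1]=4 [RETRY]

T1 = (1, 1)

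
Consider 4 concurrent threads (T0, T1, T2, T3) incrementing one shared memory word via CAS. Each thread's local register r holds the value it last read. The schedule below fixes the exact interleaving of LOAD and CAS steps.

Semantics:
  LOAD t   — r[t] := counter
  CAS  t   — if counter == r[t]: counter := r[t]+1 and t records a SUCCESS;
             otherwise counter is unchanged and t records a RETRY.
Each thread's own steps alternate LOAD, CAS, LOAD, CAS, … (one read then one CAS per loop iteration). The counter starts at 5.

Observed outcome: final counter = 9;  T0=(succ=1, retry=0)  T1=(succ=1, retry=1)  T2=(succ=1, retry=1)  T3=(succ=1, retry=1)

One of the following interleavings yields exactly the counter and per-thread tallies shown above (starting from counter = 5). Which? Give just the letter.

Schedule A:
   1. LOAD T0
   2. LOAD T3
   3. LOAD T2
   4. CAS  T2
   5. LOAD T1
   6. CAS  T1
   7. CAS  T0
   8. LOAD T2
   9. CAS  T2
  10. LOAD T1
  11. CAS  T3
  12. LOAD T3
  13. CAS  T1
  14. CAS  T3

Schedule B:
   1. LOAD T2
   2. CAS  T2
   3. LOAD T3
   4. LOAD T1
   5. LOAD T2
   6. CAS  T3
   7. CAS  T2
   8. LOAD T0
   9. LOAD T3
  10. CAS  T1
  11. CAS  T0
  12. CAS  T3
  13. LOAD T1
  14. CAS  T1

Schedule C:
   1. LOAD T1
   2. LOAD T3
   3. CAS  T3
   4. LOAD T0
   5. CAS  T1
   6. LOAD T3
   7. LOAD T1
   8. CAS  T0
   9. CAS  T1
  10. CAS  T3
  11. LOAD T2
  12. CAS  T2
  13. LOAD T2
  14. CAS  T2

Simulating candidate B:
#1 T2 reads 5
#2 T2 CAS(5→6) writes; counter now 6
#3 T3 reads 6
#4 T1 reads 6
#5 T2 reads 6
#6 T3 CAS(6→7) writes; counter now 7
#7 T2 CAS(6→7) fails; counter now 7
#8 T0 reads 7
#9 T3 reads 7
#10 T1 CAS(6→7) fails; counter now 7
#11 T0 CAS(7→8) writes; counter now 8
#12 T3 CAS(7→8) fails; counter now 8
#13 T1 reads 8
#14 T1 CAS(8→9) writes; counter now 9

B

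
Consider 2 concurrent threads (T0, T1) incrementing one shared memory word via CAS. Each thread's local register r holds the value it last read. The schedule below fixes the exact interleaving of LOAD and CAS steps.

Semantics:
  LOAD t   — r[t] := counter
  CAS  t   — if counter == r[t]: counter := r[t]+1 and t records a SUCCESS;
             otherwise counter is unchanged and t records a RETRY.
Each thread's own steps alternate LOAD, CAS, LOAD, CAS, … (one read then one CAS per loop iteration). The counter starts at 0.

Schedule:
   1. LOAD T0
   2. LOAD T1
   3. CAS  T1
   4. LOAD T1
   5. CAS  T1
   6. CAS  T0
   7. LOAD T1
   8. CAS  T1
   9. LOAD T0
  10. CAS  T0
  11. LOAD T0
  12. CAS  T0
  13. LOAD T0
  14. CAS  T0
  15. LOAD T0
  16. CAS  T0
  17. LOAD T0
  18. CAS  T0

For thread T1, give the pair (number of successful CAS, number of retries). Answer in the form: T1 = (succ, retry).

T1 = (3, 0)

#1 T0 reads 0
#2 T1 reads 0
#3 T1 CAS(0→1) writes; counter now 1
#4 T1 reads 1
#5 T1 CAS(1→2) writes; counter now 2
#6 T0 CAS(0→1) fails; counter now 2
#7 T1 reads 2
#8 T1 CAS(2→3) writes; counter now 3
#9 T0 reads 3
#10 T0 CAS(3→4) writes; counter now 4
#11 T0 reads 4
#12 T0 CAS(4→5) writes; counter now 5
#13 T0 reads 5
#14 T0 CAS(5→6) writes; counter now 6
#15 T0 reads 6
#16 T0 CAS(6→7) writes; counter now 7
#17 T0 reads 7
#18 T0 CAS(7→8) writes; counter now 8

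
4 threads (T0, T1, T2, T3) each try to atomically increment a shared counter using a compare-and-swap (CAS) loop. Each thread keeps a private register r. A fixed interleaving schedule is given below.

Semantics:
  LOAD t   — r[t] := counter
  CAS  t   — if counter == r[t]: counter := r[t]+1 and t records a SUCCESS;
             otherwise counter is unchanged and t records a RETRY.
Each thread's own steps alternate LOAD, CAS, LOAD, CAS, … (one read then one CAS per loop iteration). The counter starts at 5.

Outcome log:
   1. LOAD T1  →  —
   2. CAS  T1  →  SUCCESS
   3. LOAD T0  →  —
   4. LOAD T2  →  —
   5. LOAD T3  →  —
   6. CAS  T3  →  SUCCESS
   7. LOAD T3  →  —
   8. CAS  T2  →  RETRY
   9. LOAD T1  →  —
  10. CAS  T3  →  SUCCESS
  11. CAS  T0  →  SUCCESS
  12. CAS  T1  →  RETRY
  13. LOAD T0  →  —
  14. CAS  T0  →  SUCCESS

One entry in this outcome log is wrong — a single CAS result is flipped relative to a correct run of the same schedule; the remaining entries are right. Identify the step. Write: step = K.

Correct run:
step 1: T1 LOAD ⇒ load; ctr=5 reg=5
step 2: T1 CAS ⇒ ok; ctr=6 reg=5
step 3: T0 LOAD ⇒ load; ctr=6 reg=6
step 4: T2 LOAD ⇒ load; ctr=6 reg=6
step 5: T3 LOAD ⇒ load; ctr=6 reg=6
step 6: T3 CAS ⇒ ok; ctr=7 reg=6
step 7: T3 LOAD ⇒ load; ctr=7 reg=7
step 8: T2 CAS ⇒ retry; ctr=7 reg=6
step 9: T1 LOAD ⇒ load; ctr=7 reg=7
step 10: T3 CAS ⇒ ok; ctr=8 reg=7
step 11: T0 CAS ⇒ retry; ctr=8 reg=6
step 12: T1 CAS ⇒ retry; ctr=8 reg=7
step 13: T0 LOAD ⇒ load; ctr=8 reg=8
step 14: T0 CAS ⇒ ok; ctr=9 reg=8
Mismatch at 11.

step = 11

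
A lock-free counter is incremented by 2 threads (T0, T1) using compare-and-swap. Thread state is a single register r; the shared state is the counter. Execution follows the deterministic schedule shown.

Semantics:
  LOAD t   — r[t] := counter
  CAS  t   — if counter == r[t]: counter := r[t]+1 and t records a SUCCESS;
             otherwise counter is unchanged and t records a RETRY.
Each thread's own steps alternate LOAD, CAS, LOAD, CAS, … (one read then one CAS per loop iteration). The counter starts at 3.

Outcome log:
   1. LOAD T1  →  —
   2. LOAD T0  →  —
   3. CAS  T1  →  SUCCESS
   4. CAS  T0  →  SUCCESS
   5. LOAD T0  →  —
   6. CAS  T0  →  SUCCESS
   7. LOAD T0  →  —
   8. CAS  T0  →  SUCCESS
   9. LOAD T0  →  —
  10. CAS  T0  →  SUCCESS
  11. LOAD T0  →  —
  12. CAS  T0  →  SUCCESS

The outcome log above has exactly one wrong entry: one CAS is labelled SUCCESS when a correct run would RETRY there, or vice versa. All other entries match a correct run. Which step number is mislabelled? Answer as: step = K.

step = 4

Reference trace:
T1 LOAD — after: cnt=3, r=3 — load
T0 LOAD — after: cnt=3, r=3 — load
T1 CAS — after: cnt=4, r=3 — ok
T0 CAS — after: cnt=4, r=3 — retry
T0 LOAD — after: cnt=4, r=4 — load
T0 CAS — after: cnt=5, r=4 — ok
T0 LOAD — after: cnt=5, r=5 — load
T0 CAS — after: cnt=6, r=5 — ok
T0 LOAD — after: cnt=6, r=6 — load
T0 CAS — after: cnt=7, r=6 — ok
T0 LOAD — after: cnt=7, r=7 — load
T0 CAS — after: cnt=8, r=7 — ok
Flip is step 4.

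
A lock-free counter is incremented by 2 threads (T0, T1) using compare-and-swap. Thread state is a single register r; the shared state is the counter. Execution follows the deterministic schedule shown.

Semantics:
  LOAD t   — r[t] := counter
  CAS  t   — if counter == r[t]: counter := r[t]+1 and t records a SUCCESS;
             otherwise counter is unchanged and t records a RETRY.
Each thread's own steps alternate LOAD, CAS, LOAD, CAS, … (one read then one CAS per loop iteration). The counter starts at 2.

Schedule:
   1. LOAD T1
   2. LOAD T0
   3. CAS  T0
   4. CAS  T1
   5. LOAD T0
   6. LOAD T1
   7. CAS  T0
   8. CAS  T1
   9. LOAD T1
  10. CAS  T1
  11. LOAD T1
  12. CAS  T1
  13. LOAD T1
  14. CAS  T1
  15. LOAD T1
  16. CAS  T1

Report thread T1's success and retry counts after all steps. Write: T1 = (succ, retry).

T1 = (4, 2)

[1] T1.load  rd  (counter 2, T1.r 2)
[2] T0.load  rd  (counter 2, T0.r 2)
[3] T0.cas  hit  (counter 3, T0.r 2)
[4] T1.cas  miss  (counter 3, T1.r 2)
[5] T0.load  rd  (counter 3, T0.r 3)
[6] T1.load  rd  (counter 3, T1.r 3)
[7] T0.cas  hit  (counter 4, T0.r 3)
[8] T1.cas  miss  (counter 4, T1.r 3)
[9] T1.load  rd  (counter 4, T1.r 4)
[10] T1.cas  hit  (counter 5, T1.r 4)
[11] T1.load  rd  (counter 5, T1.r 5)
[12] T1.cas  hit  (counter 6, T1.r 5)
[13] T1.load  rd  (counter 6, T1.r 6)
[14] T1.cas  hit  (counter 7, T1.r 6)
[15] T1.load  rd  (counter 7, T1.r 7)
[16] T1.cas  hit  (counter 8, T1.r 7)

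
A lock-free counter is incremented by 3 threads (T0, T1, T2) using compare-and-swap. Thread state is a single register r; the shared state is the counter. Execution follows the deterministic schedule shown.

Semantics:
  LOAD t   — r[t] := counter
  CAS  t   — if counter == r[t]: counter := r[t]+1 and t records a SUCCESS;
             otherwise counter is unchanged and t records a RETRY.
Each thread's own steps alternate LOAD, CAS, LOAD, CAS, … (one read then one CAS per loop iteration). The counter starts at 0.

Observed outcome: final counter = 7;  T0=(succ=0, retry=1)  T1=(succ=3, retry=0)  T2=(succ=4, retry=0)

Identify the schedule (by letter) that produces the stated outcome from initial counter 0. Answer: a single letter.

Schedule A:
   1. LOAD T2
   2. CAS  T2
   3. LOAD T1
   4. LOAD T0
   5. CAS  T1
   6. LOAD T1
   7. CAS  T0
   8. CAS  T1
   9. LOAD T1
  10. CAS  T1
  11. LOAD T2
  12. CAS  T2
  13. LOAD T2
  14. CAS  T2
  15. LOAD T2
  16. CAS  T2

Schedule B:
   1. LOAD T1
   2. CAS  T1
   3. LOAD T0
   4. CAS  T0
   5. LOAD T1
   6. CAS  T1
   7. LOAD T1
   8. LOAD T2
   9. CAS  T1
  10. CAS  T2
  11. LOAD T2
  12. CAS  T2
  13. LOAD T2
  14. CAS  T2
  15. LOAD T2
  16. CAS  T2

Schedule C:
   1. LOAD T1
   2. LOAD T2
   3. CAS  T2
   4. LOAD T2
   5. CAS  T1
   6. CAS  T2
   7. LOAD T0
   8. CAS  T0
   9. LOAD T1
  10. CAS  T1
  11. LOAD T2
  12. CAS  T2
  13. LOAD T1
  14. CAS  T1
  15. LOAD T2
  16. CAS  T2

A

Tracing schedule A:
   1) LOAD T2:  M=0  r_T2=0
   2) CAS  T2:  M=1  r_T2=0 ✓
   3) LOAD T1:  M=1  r_T1=1
   4) LOAD T0:  M=1  r_T0=1
   5) CAS  T1:  M=2  r_T1=1 ✓
   6) LOAD T1:  M=2  r_T1=2
   7) CAS  T0:  M=2  r_T0=1 ✗
   8) CAS  T1:  M=3  r_T1=2 ✓
   9) LOAD T1:  M=3  r_T1=3
  10) CAS  T1:  M=4  r_T1=3 ✓
  11) LOAD T2:  M=4  r_T2=4
  12) CAS  T2:  M=5  r_T2=4 ✓
  13) LOAD T2:  M=5  r_T2=5
  14) CAS  T2:  M=6  r_T2=5 ✓
  15) LOAD T2:  M=6  r_T2=6
  16) CAS  T2:  M=7  r_T2=6 ✓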